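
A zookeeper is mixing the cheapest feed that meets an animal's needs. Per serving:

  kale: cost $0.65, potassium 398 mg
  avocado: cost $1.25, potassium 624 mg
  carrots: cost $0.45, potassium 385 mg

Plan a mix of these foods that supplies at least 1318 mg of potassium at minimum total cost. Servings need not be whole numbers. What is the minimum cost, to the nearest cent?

$1.54

Cost per mg of potassium: carrots $0.0012, kale $0.0016, avocado $0.0020.
With no serving limits, use only carrots: 1318 mg / 385 mg = 3.423 servings × $0.45 = $1.54.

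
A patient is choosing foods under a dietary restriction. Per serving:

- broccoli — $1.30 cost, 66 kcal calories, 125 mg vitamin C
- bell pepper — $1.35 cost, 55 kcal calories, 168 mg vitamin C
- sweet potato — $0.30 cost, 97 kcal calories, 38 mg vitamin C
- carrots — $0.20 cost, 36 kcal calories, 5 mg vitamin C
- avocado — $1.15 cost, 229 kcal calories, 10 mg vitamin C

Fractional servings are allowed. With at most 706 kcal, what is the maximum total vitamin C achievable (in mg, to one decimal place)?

Vitamin C per kcal: bell pepper 3.055, broccoli 1.894, sweet potato 0.3918, carrots 0.1389, avocado 0.04367.
With no serving limits, spend the whole calories allowance on bell pepper: 706 kcal / 55 kcal × 168 mg = 2156.5 mg.

2156.5 mg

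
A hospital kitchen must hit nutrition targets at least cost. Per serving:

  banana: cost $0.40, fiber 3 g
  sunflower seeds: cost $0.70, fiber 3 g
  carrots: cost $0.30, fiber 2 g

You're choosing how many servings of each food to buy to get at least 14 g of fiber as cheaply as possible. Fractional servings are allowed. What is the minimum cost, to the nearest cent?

Cost per g of fiber: banana $0.1333, carrots $0.1500, sunflower seeds $0.2333.
With no serving limits, use only banana: 14 g / 3 g = 4.667 servings × $0.40 = $1.87.

$1.87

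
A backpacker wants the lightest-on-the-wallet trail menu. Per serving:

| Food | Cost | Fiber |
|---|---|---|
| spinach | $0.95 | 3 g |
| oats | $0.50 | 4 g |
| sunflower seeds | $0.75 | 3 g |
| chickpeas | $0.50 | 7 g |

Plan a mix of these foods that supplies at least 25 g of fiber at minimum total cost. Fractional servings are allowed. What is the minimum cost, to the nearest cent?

$1.79

Cost per g of fiber: chickpeas $0.0714, oats $0.1250, sunflower seeds $0.2500, spinach $0.3167.
With no serving limits, use only chickpeas: 25 g / 7 g = 3.571 servings × $0.50 = $1.79.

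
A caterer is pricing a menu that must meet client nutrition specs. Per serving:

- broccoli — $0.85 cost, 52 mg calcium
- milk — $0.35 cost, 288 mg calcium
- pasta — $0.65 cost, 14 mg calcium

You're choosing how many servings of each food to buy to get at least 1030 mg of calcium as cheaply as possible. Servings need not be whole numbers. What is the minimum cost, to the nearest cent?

Cost per mg of calcium: milk $0.0012, broccoli $0.0163, pasta $0.0464.
With no serving limits, use only milk: 1030 mg / 288 mg = 3.576 servings × $0.35 = $1.25.

$1.25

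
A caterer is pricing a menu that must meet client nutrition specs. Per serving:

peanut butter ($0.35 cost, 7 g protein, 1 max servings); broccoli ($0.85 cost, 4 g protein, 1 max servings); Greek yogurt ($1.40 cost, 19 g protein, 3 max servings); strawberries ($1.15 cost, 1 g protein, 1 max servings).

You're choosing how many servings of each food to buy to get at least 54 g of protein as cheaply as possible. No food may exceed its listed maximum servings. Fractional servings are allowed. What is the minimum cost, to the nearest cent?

Cost per g of protein: peanut butter $0.0500, Greek yogurt $0.0737, broccoli $0.2125, strawberries $1.1500.
Take 1 serving of peanut butter: +7.0 g protein for $0.35 (total $0.35, still need 47.0 g).
Take 2.474 servings of Greek yogurt: +47.0 g protein for $3.46 (total $3.81, still need 0.0 g).
Filling from the cheapest source first is optimal under one linear minimum: $3.81.

$3.81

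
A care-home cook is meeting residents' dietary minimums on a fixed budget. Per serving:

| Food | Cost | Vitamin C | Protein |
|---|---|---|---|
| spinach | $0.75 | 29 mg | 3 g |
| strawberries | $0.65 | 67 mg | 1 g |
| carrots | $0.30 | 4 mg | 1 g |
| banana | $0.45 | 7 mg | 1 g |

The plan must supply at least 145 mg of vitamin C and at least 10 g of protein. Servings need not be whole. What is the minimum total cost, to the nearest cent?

$2.84

The cheapest plan sits at a corner of the feasible region — with two constraints it uses at most two foods.
spinach only: max(145/29, 10/3) = 5 servings → $3.75.
strawberries only: max(145/67, 10/1) = 10 servings → $6.50.
carrots only: max(145/4, 10/1) = 36.25 servings → $10.88.
banana only: max(145/7, 10/1) = 20.71 servings → $9.32.
spinach + strawberries with both tight: 3.052 servings and 0.843 servings → $2.84.
spinach + carrots: intersection lies outside the first quadrant.
spinach + banana: intersection lies outside the first quadrant.
strawberries + carrots with both tight: 1.667 servings and 8.333 servings → $3.58.
strawberries + banana with both tight: 1.25 servings and 8.75 servings → $4.75.
carrots + banana with both targets exact would need a negative amount; discard.
So the least-cost plan costs $2.84.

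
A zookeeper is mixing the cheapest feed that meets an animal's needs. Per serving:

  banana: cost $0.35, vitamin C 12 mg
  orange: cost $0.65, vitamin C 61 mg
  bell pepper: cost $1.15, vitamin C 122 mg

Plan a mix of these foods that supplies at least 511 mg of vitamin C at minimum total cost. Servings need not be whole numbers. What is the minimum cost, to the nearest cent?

Cost per mg of vitamin C: bell pepper $0.0094, orange $0.0107, banana $0.0292.
With no serving limits, use only bell pepper: 511 mg / 122 mg = 4.189 servings × $1.15 = $4.82.

$4.82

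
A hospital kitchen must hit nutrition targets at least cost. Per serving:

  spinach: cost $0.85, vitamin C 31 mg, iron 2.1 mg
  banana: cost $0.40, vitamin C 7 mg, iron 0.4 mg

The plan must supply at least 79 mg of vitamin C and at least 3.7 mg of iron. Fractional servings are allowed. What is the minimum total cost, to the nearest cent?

This is a tiny linear program; its minimum lies at a vertex of the feasible set. List the vertices and price them.
spinach only: max(79/31, 3.7/2.1) = 2.548 servings → $2.17.
banana only: max(79/7, 3.7/0.4) = 11.29 servings → $4.51.
spinach + banana: the both-tight solution has a negative serving — not a feasible corner.
The minimum over all feasible corners is $2.17.

$2.17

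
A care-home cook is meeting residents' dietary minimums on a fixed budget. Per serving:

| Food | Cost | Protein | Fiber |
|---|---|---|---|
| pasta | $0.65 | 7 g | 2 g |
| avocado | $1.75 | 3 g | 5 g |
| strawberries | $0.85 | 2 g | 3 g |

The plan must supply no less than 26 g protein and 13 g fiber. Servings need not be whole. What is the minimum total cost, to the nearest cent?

Minimising a linear cost over {protein ≥ 26, fiber ≥ 13, servings ≥ 0} — the optimum is at a vertex, using one or two foods.
pasta only: max(26/7, 13/2) = 6.5 servings → $4.22.
avocado only: max(26/3, 13/5) = 8.667 servings → $15.17.
strawberries only: max(26/2, 13/3) = 13 servings → $11.05.
pasta + avocado with both tight: 3.138 servings and 1.345 servings → $4.39.
pasta + strawberries with both tight: 3.059 servings and 2.294 servings → $3.94.
avocado + strawberries with both targets exact would need a negative amount; discard.
The minimum over all feasible corners is $3.94.

$3.94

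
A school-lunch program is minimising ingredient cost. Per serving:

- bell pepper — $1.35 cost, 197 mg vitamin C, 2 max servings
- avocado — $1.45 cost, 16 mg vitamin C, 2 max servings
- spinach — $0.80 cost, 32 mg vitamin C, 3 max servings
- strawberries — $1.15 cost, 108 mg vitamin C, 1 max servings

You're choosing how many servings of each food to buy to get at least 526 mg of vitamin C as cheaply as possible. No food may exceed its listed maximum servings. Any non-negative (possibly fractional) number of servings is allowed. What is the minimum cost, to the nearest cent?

$4.45

Cost per mg of vitamin C: bell pepper $0.0069, strawberries $0.0106, spinach $0.0250, avocado $0.0906.
Take 2 servings of bell pepper: +394.0 mg vitamin C for $2.70 (total $2.70, still need 132.0 mg).
Take 1 serving of strawberries: +108.0 mg vitamin C for $1.15 (total $3.85, still need 24.0 mg).
Take 0.75 servings of spinach: +24.0 mg vitamin C for $0.60 (total $4.45, still need 0.0 mg).
Greedy by cheapest-per-mg is optimal for a single linear constraint, so the minimum cost is $4.45.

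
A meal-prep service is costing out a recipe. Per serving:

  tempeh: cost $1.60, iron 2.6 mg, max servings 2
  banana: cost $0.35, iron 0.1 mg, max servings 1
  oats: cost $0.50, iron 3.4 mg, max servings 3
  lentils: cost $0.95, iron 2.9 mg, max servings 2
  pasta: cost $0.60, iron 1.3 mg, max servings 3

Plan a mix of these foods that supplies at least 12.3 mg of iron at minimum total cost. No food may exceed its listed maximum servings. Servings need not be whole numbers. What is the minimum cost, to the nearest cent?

$2.19

Cost per mg of iron: oats $0.1471, lentils $0.3276, pasta $0.4615, tempeh $0.6154, banana $3.5000.
Take 3 servings of oats: +10.2 mg iron for $1.50 (total $1.50, still need 2.1 mg).
Take 0.7241 servings of lentils: +2.1 mg iron for $0.69 (total $2.19, still need 0.0 mg).
Filling from the cheapest source first is optimal under one linear minimum: $2.19.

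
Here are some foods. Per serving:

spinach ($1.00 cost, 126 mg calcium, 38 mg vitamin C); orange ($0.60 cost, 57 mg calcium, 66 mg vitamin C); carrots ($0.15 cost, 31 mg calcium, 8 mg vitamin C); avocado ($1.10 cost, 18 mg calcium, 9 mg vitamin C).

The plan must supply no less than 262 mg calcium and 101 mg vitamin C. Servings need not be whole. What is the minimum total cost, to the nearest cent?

An LP optimum is at a vertex; with two nutrient constraints at most two foods are used. Check each candidate.
spinach only: max(262/126, 101/38) = 2.658 servings → $2.66.
orange only: max(262/57, 101/66) = 4.596 servings → $2.76.
carrots only: max(262/31, 101/8) = 12.62 servings → $1.89.
avocado only: max(262/18, 101/9) = 14.56 servings → $16.01.
spinach + orange with both tight: 1.876 servings and 0.4504 servings → $2.15.
spinach + carrots: the both-tight solution has a negative serving — not a feasible corner.
spinach + avocado with both tight: 1.2 servings and 6.156 servings → $7.97.
orange + carrots with both tight: 0.6509 servings and 7.255 servings → $1.48.
orange + avocado: intersection lies outside the first quadrant.
carrots + avocado with both tight: 4 servings and 7.667 servings → $9.03.
The minimum over all feasible corners is $1.48.

$1.48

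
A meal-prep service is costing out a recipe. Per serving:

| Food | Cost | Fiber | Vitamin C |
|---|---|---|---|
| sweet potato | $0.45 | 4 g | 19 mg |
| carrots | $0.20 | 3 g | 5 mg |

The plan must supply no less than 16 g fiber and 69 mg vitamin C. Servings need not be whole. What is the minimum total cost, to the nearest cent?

$1.70

For a min-cost LP with two ≥-constraints, a basic feasible solution has at most two positive variables.
sweet potato only: max(16/4, 69/19) = 4 servings → $1.80.
carrots only: max(16/3, 69/5) = 13.8 servings → $2.76.
sweet potato + carrots with both tight: 3.432 servings and 0.7568 servings → $1.70.
Cheapest feasible corner: $1.70.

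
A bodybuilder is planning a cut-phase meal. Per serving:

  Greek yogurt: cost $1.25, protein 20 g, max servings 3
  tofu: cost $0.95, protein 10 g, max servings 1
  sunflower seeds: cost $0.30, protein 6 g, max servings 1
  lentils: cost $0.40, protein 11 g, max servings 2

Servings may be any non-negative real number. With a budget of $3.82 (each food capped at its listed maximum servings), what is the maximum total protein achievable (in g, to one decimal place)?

71.5 g

Protein per dollar: lentils 27.5, sunflower seeds 20, Greek yogurt 16, tofu 10.53.
Take 2 servings of lentils: spends $0.80, +22.0 g protein (running total 22.0 g).
Take 1 serving of sunflower seeds: spends $0.30, +6.0 g protein (running total 28.0 g).
Take 2.176 servings of Greek yogurt: spends $2.72, +43.5 g protein (running total 71.5 g).
Filling greedily by protein-per-dollar is optimal for one linear limit, giving 71.5 g.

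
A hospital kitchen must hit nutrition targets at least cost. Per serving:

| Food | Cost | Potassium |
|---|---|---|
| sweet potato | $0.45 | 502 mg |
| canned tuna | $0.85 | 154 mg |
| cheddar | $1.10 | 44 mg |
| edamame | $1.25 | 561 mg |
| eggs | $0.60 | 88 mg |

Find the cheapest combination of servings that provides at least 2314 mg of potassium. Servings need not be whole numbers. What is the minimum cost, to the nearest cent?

Cost per mg of potassium: sweet potato $0.0009, edamame $0.0022, canned tuna $0.0055, eggs $0.0068, cheddar $0.0250.
With no serving limits, use only sweet potato: 2314 mg / 502 mg = 4.61 servings × $0.45 = $2.07.

$2.07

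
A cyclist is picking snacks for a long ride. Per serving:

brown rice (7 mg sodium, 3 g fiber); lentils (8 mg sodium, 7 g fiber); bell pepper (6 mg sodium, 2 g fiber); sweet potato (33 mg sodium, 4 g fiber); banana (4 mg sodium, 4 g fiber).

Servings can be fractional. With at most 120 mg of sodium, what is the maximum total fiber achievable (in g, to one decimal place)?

120.0 g

Fiber per mg sodium: banana 1, lentils 0.875, brown rice 0.4286, bell pepper 0.3333, sweet potato 0.1212.
With no serving limits, spend the whole sodium allowance on banana: 120 mg / 4 mg × 4 g = 120.0 g.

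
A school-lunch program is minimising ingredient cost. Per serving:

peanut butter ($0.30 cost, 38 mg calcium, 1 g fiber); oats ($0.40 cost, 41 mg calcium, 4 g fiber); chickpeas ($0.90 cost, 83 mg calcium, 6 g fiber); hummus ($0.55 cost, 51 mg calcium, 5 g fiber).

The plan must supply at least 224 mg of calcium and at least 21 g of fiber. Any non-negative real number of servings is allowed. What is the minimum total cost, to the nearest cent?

$2.16

peanut butter only: max(224/38, 21/1) = 21 servings → $6.30.
oats only: max(224/41, 21/4) = 5.463 servings → $2.19.
chickpeas only: max(224/83, 21/6) = 3.5 servings → $3.15.
hummus only: max(224/51, 21/5) = 4.392 servings → $2.42.
peanut butter + oats with both tight: 0.3153 servings and 5.171 servings → $2.16.
peanut butter + chickpeas: the both-tight solution has a negative serving — not a feasible corner.
peanut butter + hummus with both tight: 0.3525 servings and 4.129 servings → $2.38.
oats + chickpeas with both tight: 4.64 servings and 0.407 servings → $2.22.
oats + hummus with both targets exact would need a negative amount; discard.
chickpeas + hummus with both tight: 0.4495 servings and 3.661 servings → $2.42.
So the least-cost plan costs $2.16.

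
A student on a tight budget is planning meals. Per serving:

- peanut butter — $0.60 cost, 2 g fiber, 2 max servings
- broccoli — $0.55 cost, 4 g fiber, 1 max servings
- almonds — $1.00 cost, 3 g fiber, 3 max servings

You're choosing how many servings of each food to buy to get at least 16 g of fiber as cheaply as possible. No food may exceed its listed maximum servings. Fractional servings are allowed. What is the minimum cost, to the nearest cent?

Cost per g of fiber: broccoli $0.1375, peanut butter $0.3000, almonds $0.3333.
Take 1 serving of broccoli: +4.0 g fiber for $0.55 (total $0.55, still need 12.0 g).
Take 2 servings of peanut butter: +4.0 g fiber for $1.20 (total $1.75, still need 8.0 g).
Take 2.667 servings of almonds: +8.0 g fiber for $2.67 (total $4.42, still need 0.0 g).
Filling from the cheapest source first is optimal under one linear minimum: $4.42.

$4.42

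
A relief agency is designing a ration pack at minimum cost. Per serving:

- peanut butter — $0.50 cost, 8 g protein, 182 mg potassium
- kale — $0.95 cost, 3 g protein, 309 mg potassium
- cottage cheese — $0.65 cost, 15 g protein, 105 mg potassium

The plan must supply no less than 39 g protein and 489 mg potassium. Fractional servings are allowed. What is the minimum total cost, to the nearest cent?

peanut butter only: max(39/8, 489/182) = 4.875 servings → $2.44.
kale only: max(39/3, 489/309) = 13 servings → $12.35.
cottage cheese only: max(39/15, 489/105) = 4.657 servings → $3.03.
peanut butter + kale: intersection lies outside the first quadrant.
peanut butter + cottage cheese with both tight: 1.714 servings and 1.686 servings → $1.95.
kale + cottage cheese with both tight: 0.75 servings and 2.45 servings → $2.31.
Cheapest feasible corner: $1.95.

$1.95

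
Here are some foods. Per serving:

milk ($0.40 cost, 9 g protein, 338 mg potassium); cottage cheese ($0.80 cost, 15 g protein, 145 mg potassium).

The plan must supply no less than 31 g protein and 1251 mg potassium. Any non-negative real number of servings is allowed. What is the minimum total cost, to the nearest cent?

$1.48

With two linear requirements the optimum uses one or two foods; enumerate the corners.
milk only: max(31/9, 1251/338) = 3.701 servings → $1.48.
cottage cheese only: max(31/15, 1251/145) = 8.628 servings → $6.90.
milk + cottage cheese: intersection lies outside the first quadrant.
Cheapest feasible corner: $1.48.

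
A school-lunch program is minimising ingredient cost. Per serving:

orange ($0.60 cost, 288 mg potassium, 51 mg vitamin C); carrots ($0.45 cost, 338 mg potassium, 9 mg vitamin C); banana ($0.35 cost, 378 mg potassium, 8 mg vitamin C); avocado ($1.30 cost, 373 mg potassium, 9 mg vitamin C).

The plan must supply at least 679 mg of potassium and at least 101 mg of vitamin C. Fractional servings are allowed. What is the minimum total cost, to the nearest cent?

A basic optimal solution has at most two foods positive. Try each food alone and each pair with both targets met exactly.
orange only: max(679/288, 101/51) = 2.358 servings → $1.41.
carrots only: max(679/338, 101/9) = 11.22 servings → $5.05.
banana only: max(679/378, 101/8) = 12.62 servings → $4.42.
avocado only: max(679/373, 101/9) = 11.22 servings → $14.59.
orange + carrots with both tight: 1.914 servings and 0.3783 servings → $1.32.
orange + banana with both tight: 1.929 servings and 0.3264 servings → $1.27.
orange + avocado with both tight: 1.921 servings and 0.3372 servings → $1.59.
carrots + banana with both targets exact would need a negative amount; discard.
carrots + avocado: the both-tight solution has a negative serving — not a feasible corner.
banana + avocado with both targets exact would need a negative amount; discard.
Cheapest feasible corner: $1.27.

$1.27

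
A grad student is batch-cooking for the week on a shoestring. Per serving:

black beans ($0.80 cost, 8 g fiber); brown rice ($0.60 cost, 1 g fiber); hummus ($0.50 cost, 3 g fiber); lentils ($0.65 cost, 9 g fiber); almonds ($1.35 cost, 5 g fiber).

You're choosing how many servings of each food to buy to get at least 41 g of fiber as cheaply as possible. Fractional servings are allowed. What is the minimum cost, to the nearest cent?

$2.96

Cost per g of fiber: lentils $0.0722, black beans $0.1000, hummus $0.1667, almonds $0.2700, brown rice $0.6000.
With no serving limits, use only lentils: 41 g / 9 g = 4.556 servings × $0.65 = $2.96.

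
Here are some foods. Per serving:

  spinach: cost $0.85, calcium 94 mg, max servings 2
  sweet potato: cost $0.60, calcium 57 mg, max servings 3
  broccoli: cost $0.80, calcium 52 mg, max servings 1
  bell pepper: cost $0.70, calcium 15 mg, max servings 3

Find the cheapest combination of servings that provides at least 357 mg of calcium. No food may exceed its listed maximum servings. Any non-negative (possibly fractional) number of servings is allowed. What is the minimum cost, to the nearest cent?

Cost per mg of calcium: spinach $0.0090, sweet potato $0.0105, broccoli $0.0154, bell pepper $0.0467.
Take 2 servings of spinach: +188.0 mg calcium for $1.70 (total $1.70, still need 169.0 mg).
Take 2.965 servings of sweet potato: +169.0 mg calcium for $1.78 (total $3.48, still need 0.0 mg).
Greedy by cheapest-per-mg is optimal for a single linear constraint, so the minimum cost is $3.48.

$3.48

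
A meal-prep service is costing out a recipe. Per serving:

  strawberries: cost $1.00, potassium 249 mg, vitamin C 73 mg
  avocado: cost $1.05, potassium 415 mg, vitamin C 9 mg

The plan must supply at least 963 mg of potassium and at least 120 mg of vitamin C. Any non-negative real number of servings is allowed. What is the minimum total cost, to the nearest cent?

The cheapest plan sits at a corner of the feasible region — with two constraints it uses at most two foods.
strawberries only: max(963/249, 120/73) = 3.867 servings → $3.87.
avocado only: max(963/415, 120/9) = 13.33 servings → $14.00.
strawberries + avocado with both tight: 1.466 servings and 1.441 servings → $2.98.
The minimum over all feasible corners is $2.98.

$2.98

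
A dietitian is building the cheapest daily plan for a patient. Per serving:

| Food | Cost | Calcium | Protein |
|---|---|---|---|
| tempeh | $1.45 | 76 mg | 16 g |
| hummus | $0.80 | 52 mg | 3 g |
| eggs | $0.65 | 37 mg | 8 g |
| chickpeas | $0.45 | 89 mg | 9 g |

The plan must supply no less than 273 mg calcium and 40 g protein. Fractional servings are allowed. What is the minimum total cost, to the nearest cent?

$2.00

tempeh only: max(273/76, 40/16) = 3.592 servings → $5.21.
hummus only: max(273/52, 40/3) = 13.33 servings → $10.67.
eggs only: max(273/37, 40/8) = 7.378 servings → $4.80.
chickpeas only: max(273/89, 40/9) = 4.444 servings → $2.00.
tempeh + hummus with both tight: 2.088 servings and 2.199 servings → $4.79.
tempeh + eggs with both targets exact would need a negative amount; discard.
tempeh + chickpeas with both tight: 1.491 servings and 1.795 servings → $2.97.
hummus + eggs with both tight: 2.308 servings and 4.134 servings → $4.53.
hummus + chickpeas: the both-tight solution has a negative serving — not a feasible corner.
eggs + chickpeas with both tight: 2.91 servings and 1.858 servings → $2.73.
The minimum over all feasible corners is $2.00.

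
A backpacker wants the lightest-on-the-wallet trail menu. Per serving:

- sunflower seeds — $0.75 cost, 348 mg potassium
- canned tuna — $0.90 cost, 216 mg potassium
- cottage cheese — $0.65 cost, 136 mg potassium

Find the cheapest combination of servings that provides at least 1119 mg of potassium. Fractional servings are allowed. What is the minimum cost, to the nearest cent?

Cost per mg of potassium: sunflower seeds $0.0022, canned tuna $0.0042, cottage cheese $0.0048.
With no serving limits, use only sunflower seeds: 1119 mg / 348 mg = 3.216 servings × $0.75 = $2.41.

$2.41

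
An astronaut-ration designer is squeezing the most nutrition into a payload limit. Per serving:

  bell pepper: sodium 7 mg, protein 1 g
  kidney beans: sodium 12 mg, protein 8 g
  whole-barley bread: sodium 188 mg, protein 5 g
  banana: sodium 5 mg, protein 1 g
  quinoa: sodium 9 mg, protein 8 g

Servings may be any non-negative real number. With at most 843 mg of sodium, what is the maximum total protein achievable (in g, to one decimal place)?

749.3 g

Protein per mg sodium: quinoa 0.8889, kidney beans 0.6667, banana 0.2, bell pepper 0.1429, whole-barley bread 0.0266.
With no serving limits, spend the whole sodium allowance on quinoa: 843 mg / 9 mg × 8 g = 749.3 g.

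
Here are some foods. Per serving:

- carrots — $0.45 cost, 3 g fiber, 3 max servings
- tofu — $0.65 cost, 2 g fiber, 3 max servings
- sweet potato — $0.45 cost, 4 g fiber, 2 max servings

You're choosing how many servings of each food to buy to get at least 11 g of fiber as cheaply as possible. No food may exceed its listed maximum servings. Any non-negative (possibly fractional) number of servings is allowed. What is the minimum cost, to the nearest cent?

Cost per g of fiber: sweet potato $0.1125, carrots $0.1500, tofu $0.3250.
Take 2 servings of sweet potato: +8.0 g fiber for $0.90 (total $0.90, still need 3.0 g).
Take 1 serving of carrots: +3.0 g fiber for $0.45 (total $1.35, still need 0.0 g).
Filling from the cheapest source first is optimal under one linear minimum: $1.35.

$1.35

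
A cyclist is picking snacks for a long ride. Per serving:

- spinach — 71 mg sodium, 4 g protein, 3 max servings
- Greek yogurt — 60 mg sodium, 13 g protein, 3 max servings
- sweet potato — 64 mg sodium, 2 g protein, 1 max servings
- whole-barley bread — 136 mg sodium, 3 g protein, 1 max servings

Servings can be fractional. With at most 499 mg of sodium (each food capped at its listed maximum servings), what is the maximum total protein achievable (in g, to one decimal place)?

53.9 g

Protein per mg sodium: Greek yogurt 0.2167, spinach 0.05634, sweet potato 0.03125, whole-barley bread 0.02206.
Take 3 servings of Greek yogurt: uses 180 mg sodium, +39.0 g protein (running total 39.0 g).
Take 3 servings of spinach: uses 213 mg sodium, +12.0 g protein (running total 51.0 g).
Take 1 serving of sweet potato: uses 64 mg sodium, +2.0 g protein (running total 53.0 g).
Take 0.3088 servings of whole-barley bread: uses 42 mg sodium, +0.9 g protein (running total 53.9 g).
Greedy by best ratio exhausts the sodium allowance optimally: 53.9 g.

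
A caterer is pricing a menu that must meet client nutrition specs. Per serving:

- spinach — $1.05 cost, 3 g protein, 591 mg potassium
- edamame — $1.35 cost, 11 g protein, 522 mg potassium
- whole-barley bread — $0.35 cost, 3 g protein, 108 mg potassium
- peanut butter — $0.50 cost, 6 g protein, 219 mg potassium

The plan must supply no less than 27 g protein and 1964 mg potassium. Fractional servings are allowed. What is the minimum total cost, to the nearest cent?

$3.88

This is a tiny linear program; its minimum lies at a vertex of the feasible set. List the vertices and price them.
spinach only: max(27/3, 1964/591) = 9 servings → $9.45.
edamame only: max(27/11, 1964/522) = 3.762 servings → $5.08.
whole-barley bread only: max(27/3, 1964/108) = 18.19 servings → $6.36.
peanut butter only: max(27/6, 1964/219) = 8.968 servings → $4.48.
spinach + edamame with both tight: 1.522 servings and 2.04 servings → $4.35.
spinach + whole-barley bread with both tight: 2.054 servings and 6.946 servings → $4.59.
spinach + peanut butter with both tight: 2.032 servings and 3.484 servings → $3.88.
edamame + whole-barley bread: the both-tight solution has a negative serving — not a feasible corner.
edamame + peanut butter with both targets exact would need a negative amount; discard.
whole-barley bread + peanut butter: the both-tight solution has a negative serving — not a feasible corner.
Cheapest feasible corner: $3.88.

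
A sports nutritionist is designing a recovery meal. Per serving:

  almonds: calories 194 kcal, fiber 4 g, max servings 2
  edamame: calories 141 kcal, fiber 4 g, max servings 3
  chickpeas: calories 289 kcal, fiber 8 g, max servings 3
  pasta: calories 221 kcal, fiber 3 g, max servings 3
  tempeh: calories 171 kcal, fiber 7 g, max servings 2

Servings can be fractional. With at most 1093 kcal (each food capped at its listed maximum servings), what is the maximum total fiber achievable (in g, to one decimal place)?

Fiber per kcal: tempeh 0.04094, edamame 0.02837, chickpeas 0.02768, almonds 0.02062, pasta 0.01357.
Take 2 servings of tempeh: uses 342 kcal, +14.0 g fiber (running total 14.0 g).
Take 3 servings of edamame: uses 423 kcal, +12.0 g fiber (running total 26.0 g).
Take 1.135 servings of chickpeas: uses 328 kcal, +9.1 g fiber (running total 35.1 g).
Greedy by best ratio exhausts the calories allowance optimally: 35.1 g.

35.1 g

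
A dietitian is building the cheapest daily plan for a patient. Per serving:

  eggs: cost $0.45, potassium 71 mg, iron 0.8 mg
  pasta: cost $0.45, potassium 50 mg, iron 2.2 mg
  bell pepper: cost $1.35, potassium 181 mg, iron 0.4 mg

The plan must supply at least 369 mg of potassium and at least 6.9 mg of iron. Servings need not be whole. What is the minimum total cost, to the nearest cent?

$2.56

An LP optimum is at a vertex; with two nutrient constraints at most two foods are used. Check each candidate.
eggs only: max(369/71, 6.9/0.8) = 8.625 servings → $3.88.
pasta only: max(369/50, 6.9/2.2) = 7.38 servings → $3.32.
bell pepper only: max(369/181, 6.9/0.4) = 17.25 servings → $23.29.
eggs + pasta with both tight: 4.017 servings and 1.676 servings → $2.56.
eggs + bell pepper: the both-tight solution has a negative serving — not a feasible corner.
pasta + bell pepper with both tight: 2.912 servings and 1.234 servings → $2.98.
So the least-cost plan costs $2.56.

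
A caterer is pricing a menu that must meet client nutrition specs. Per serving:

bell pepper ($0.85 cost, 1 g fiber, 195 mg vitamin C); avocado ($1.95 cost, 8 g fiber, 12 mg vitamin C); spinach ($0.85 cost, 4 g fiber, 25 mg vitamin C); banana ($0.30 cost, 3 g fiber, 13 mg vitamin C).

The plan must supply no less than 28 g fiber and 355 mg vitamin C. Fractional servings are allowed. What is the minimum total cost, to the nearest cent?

$3.72

At the optimum either one food covers both requirements or two foods hit both targets exactly; no other combination can be cheaper.
bell pepper only: max(28/1, 355/195) = 28 servings → $23.80.
avocado only: max(28/8, 355/12) = 29.58 servings → $57.69.
spinach only: max(28/4, 355/25) = 14.2 servings → $12.07.
banana only: max(28/3, 355/13) = 27.31 servings → $8.19.
bell pepper + avocado with both tight: 1.618 servings and 3.298 servings → $7.81.
bell pepper + spinach with both tight: 0.9536 servings and 6.762 servings → $6.56.
bell pepper + banana with both tight: 1.226 servings and 8.925 servings → $3.72.
avocado + spinach with both targets exact would need a negative amount; discard.
avocado + banana with both targets exact would need a negative amount; discard.
spinach + banana: intersection lies outside the first quadrant.
Cheapest feasible corner: $3.72.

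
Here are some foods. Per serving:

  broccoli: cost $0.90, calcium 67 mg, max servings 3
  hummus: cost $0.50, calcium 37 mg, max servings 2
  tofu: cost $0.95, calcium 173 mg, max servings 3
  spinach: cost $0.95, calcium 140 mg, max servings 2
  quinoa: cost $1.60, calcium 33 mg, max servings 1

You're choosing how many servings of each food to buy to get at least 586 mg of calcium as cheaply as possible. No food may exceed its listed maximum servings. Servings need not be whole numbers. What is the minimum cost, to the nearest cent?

Cost per mg of calcium: tofu $0.0055, spinach $0.0068, broccoli $0.0134, hummus $0.0135, quinoa $0.0485.
Take 3 servings of tofu: +519.0 mg calcium for $2.85 (total $2.85, still need 67.0 mg).
Take 0.4786 servings of spinach: +67.0 mg calcium for $0.45 (total $3.30, still need 0.0 mg).
Greedy by cheapest-per-mg is optimal for a single linear constraint, so the minimum cost is $3.30.

$3.30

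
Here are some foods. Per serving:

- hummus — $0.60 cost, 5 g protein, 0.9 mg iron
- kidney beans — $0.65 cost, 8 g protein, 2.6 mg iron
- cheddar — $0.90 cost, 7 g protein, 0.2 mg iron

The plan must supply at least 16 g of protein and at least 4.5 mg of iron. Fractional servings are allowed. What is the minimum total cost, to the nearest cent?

hummus only: max(16/5, 4.5/0.9) = 5 servings → $3.00.
kidney beans only: max(16/8, 4.5/2.6) = 2 servings → $1.30.
cheddar only: max(16/7, 4.5/0.2) = 22.5 servings → $20.25.
hummus + kidney beans with both tight: 0.9655 servings and 1.397 servings → $1.49.
hummus + cheddar with both targets exact would need a negative amount; discard.
kidney beans + cheddar with both tight: 1.705 servings and 0.3373 servings → $1.41.
The minimum over all feasible corners is $1.30.

$1.30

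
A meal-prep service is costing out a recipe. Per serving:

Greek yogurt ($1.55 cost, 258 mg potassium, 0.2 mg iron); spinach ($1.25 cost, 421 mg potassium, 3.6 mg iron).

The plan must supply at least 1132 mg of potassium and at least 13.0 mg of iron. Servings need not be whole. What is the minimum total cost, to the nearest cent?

Check every corner: each single food scaled to meet both minima, and each pair solved so both constraints bind.
Greek yogurt only: max(1132/258, 13.0/0.2) = 65 servings → $100.75.
spinach only: max(1132/421, 13.0/3.6) = 3.611 servings → $4.51.
Greek yogurt + spinach: the both-tight solution has a negative serving — not a feasible corner.
The minimum over all feasible corners is $4.51.

$4.51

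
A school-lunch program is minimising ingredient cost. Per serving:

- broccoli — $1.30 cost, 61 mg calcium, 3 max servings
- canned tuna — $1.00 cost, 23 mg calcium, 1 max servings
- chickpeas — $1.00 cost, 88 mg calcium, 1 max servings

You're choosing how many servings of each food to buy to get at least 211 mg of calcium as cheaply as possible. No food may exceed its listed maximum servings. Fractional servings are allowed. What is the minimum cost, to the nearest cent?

Cost per mg of calcium: chickpeas $0.0114, broccoli $0.0213, canned tuna $0.0435.
Take 1 serving of chickpeas: +88.0 mg calcium for $1.00 (total $1.00, still need 123.0 mg).
Take 2.016 servings of broccoli: +123.0 mg calcium for $2.62 (total $3.62, still need 0.0 mg).
Greedy by cheapest-per-mg is optimal for a single linear constraint, so the minimum cost is $3.62.

$3.62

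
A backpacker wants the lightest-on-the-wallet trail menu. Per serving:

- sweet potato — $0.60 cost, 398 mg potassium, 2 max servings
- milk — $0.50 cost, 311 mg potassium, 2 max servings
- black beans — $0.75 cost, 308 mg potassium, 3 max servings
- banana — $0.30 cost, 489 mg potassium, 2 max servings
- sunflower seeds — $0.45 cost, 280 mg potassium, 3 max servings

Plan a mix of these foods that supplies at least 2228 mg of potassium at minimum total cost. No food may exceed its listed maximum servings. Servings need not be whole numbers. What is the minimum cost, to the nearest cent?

Cost per mg of potassium: banana $0.0006, sweet potato $0.0015, sunflower seeds $0.0016, milk $0.0016, black beans $0.0024.
Take 2 servings of banana: +978.0 mg potassium for $0.60 (total $0.60, still need 1250.0 mg).
Take 2 servings of sweet potato: +796.0 mg potassium for $1.20 (total $1.80, still need 454.0 mg).
Take 1.621 servings of sunflower seeds: +454.0 mg potassium for $0.73 (total $2.53, still need 0.0 mg).
Filling from the cheapest source first is optimal under one linear minimum: $2.53.

$2.53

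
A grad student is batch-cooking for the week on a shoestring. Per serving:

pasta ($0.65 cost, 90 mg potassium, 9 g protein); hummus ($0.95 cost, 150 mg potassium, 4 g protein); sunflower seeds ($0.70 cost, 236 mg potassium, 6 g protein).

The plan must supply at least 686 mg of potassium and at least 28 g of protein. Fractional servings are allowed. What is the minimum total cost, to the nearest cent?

$2.64

For a min-cost LP with two ≥-constraints, a basic feasible solution has at most two positive variables.
pasta only: max(686/90, 28/9) = 7.622 servings → $4.95.
hummus only: max(686/150, 28/4) = 7 servings → $6.65.
sunflower seeds only: max(686/236, 28/6) = 4.667 servings → $3.27.
pasta + hummus with both tight: 1.471 servings and 3.691 servings → $4.46.
pasta + sunflower seeds with both tight: 1.573 servings and 2.307 servings → $2.64.
hummus + sunflower seeds: intersection lies outside the first quadrant.
So the least-cost plan costs $2.64.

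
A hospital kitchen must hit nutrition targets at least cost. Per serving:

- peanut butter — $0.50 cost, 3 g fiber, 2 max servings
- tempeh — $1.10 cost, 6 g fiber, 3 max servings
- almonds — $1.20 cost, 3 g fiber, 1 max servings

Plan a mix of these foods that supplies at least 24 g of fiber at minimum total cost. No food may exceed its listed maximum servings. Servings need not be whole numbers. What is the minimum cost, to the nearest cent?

Cost per g of fiber: peanut butter $0.1667, tempeh $0.1833, almonds $0.4000.
Take 2 servings of peanut butter: +6.0 g fiber for $1.00 (total $1.00, still need 18.0 g).
Take 3 servings of tempeh: +18.0 g fiber for $3.30 (total $4.30, still need 0.0 g).
Greedy by cheapest-per-g is optimal for a single linear constraint, so the minimum cost is $4.30.

$4.30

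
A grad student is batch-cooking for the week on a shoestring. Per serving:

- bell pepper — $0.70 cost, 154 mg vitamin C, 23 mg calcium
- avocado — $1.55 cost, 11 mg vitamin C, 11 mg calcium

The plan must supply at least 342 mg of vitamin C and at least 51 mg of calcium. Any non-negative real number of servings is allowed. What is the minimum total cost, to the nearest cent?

This is a tiny linear program; its minimum lies at a vertex of the feasible set. List the vertices and price them.
bell pepper only: max(342/154, 51/23) = 2.221 servings → $1.55.
avocado only: max(342/11, 51/11) = 31.09 servings → $48.19.
bell pepper + avocado: the both-tight solution has a negative serving — not a feasible corner.
The minimum over all feasible corners is $1.55.

$1.55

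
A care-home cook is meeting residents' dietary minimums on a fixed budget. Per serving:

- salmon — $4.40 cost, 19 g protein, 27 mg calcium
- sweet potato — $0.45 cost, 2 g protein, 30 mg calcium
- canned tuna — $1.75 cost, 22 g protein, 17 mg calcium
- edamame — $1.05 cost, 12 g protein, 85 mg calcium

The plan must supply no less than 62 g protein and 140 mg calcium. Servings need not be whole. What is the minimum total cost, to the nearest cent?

A basic optimal solution has at most two foods positive. Try each food alone and each pair with both targets met exactly.
salmon only: max(62/19, 140/27) = 5.185 servings → $22.81.
sweet potato only: max(62/2, 140/30) = 31 servings → $13.95.
canned tuna only: max(62/22, 140/17) = 8.235 servings → $14.41.
edamame only: max(62/12, 140/85) = 5.167 servings → $5.42.
salmon + sweet potato with both tight: 3.062 servings and 1.911 servings → $14.33.
salmon + canned tuna: intersection lies outside the first quadrant.
salmon + edamame with both tight: 2.781 servings and 0.7637 servings → $13.04.
sweet potato + canned tuna with both tight: 3.236 servings and 2.524 servings → $5.87.
sweet potato + edamame with both targets exact would need a negative amount; discard.
canned tuna + edamame with both tight: 2.155 servings and 1.216 servings → $5.05.
The minimum over all feasible corners is $5.05.

$5.05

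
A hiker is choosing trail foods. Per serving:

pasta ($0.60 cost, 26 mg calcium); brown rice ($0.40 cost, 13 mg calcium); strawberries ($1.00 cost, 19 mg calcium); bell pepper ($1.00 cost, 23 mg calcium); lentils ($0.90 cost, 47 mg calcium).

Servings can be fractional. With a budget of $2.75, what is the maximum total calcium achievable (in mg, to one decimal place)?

Calcium per dollar: lentils 52.22, pasta 43.33, brown rice 32.5, bell pepper 23, strawberries 19.
With no serving limits, spend the whole cost allowance on lentils: $2.75 / $0.90 × 47 mg = 143.6 mg.

143.6 mg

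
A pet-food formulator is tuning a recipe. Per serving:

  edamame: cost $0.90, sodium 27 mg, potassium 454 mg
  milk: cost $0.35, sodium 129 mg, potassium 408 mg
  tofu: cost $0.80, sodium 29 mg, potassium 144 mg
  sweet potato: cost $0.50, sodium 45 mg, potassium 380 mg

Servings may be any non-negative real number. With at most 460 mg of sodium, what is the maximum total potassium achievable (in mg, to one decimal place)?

7734.8 mg

Potassium per mg sodium: edamame 16.81, sweet potato 8.444, tofu 4.966, milk 3.163.
With no serving limits, spend the whole sodium allowance on edamame: 460 mg / 27 mg × 454 mg = 7734.8 mg.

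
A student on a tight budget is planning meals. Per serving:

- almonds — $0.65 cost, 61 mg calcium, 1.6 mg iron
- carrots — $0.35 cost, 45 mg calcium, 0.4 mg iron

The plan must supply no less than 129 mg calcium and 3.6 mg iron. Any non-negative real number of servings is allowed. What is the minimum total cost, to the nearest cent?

$1.46

At the optimum either one food covers both requirements or two foods hit both targets exactly; no other combination can be cheaper.
almonds only: max(129/61, 3.6/1.6) = 2.25 servings → $1.46.
carrots only: max(129/45, 3.6/0.4) = 9 servings → $3.15.
almonds + carrots: the both-tight solution has a negative serving — not a feasible corner.
The minimum over all feasible corners is $1.46.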